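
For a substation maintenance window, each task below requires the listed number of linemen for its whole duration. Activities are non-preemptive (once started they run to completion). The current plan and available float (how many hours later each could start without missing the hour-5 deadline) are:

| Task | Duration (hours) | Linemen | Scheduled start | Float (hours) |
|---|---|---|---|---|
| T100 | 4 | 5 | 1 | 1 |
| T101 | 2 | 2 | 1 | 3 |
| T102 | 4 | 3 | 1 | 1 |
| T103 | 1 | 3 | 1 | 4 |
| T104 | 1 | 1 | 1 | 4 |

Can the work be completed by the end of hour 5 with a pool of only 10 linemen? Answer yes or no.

Schedule T100@1, T101@1, T102@1, T103@5, T104@3: h1:10  h2:10  h3:9  h4:8  h5:3 — peak 10 ≤ 10.

yes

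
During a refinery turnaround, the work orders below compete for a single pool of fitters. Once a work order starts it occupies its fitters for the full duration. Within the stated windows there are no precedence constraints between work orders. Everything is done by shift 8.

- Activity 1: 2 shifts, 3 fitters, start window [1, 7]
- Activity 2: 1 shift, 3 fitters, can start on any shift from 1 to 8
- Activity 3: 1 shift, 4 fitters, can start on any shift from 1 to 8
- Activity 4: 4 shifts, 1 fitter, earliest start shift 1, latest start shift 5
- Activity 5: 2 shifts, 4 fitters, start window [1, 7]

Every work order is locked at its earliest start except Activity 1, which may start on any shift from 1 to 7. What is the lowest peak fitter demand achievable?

12

Activity 1@1: s1:15  s2:8  s3:1  s4:1  s5:0  s6:0  s7:0  s8:0 → peak 15
Activity 1@2: s1:12  s2:8  s3:4  s4:1  s5:0  s6:0  s7:0  s8:0 → peak 12
Activity 1@3: s1:12  s2:5  s3:4  s4:4  s5:0  s6:0  s7:0  s8:0 → peak 12
Activity 1@4: s1:12  s2:5  s3:1  s4:4  s5:3  s6:0  s7:0  s8:0 → peak 12
Activity 1@5: s1:12  s2:5  s3:1  s4:1  s5:3  s6:3  s7:0  s8:0 → peak 12
Activity 1@6: s1:12  s2:5  s3:1  s4:1  s5:0  s6:3  s7:3  s8:0 → peak 12
Activity 1@7: s1:12  s2:5  s3:1  s4:1  s5:0  s6:0  s7:3  s8:3 → peak 12
Best is Activity 1@2, peak 12.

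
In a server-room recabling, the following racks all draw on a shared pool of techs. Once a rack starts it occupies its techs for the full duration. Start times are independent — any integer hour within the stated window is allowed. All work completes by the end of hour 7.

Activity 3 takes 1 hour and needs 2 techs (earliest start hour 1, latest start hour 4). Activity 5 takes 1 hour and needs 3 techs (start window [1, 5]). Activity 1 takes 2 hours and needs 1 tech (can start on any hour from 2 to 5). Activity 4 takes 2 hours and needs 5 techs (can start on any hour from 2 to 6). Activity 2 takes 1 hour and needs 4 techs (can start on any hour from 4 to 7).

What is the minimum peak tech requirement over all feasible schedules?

Early-start (Activity 3@1, Activity 5@1, Activity 1@2, Activity 4@2, Activity 2@4) gives peak 6: h1:5  h2:6  h3:6  h4:4  h5:0  h6:0  h7:0.
Shift Activity 4→4, Activity 2→6.
Schedule Activity 3@1, Activity 5@1, Activity 1@2, Activity 4@4, Activity 2@6: h1:5  h2:1  h3:1  h4:5  h5:5  h6:4  h7:0 — peak 5.

5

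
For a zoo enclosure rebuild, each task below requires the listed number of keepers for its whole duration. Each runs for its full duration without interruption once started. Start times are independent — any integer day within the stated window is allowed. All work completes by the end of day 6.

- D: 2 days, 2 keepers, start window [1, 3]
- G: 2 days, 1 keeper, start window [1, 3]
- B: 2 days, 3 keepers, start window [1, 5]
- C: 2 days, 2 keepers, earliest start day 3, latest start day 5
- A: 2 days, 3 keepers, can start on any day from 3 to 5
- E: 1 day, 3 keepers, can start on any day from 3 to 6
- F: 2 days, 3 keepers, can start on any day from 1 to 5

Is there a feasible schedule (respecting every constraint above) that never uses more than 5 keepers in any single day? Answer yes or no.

Total keeper-days = 31; over 6 days the average is 31/6 > 5, so some day must exceed 5.

no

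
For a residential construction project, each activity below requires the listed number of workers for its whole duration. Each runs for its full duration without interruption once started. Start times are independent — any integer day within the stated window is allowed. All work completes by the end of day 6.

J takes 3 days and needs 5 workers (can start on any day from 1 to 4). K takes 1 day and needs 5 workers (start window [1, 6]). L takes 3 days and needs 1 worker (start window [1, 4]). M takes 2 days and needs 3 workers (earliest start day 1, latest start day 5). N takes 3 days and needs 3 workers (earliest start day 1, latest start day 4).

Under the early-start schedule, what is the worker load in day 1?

At early start, day 1 has: J, K, L, M, N.
Demand: 5 + 5 + 1 + 3 + 3 = 17.

17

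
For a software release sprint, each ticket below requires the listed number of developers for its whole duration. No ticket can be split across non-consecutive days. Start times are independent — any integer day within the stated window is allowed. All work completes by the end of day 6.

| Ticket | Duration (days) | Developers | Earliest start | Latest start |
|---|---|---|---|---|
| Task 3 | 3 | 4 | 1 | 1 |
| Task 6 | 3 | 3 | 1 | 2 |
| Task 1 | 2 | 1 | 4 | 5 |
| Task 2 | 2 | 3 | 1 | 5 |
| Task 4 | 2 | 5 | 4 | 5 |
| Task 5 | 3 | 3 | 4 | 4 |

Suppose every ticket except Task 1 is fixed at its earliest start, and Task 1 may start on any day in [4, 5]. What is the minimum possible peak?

Task 1@4: d1:10  d2:10  d3:7  d4:9  d5:9  d6:3 → peak 10
Task 1@5: d1:10  d2:10  d3:7  d4:8  d5:9  d6:4 → peak 10
Best is Task 1@4, peak 10.

10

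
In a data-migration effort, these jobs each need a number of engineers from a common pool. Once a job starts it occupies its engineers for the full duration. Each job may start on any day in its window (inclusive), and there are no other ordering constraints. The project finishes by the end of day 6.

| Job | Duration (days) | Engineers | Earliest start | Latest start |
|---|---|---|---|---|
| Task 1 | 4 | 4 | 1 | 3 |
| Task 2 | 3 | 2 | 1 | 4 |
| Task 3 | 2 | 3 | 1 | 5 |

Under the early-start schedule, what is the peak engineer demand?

Early-start schedule: Task 1@1, Task 2@1, Task 3@1.
Load per day: day 1: 9, day 2: 9, day 3: 6, day 4: 4, day 5: 0, day 6: 0.
Peak is 9.

9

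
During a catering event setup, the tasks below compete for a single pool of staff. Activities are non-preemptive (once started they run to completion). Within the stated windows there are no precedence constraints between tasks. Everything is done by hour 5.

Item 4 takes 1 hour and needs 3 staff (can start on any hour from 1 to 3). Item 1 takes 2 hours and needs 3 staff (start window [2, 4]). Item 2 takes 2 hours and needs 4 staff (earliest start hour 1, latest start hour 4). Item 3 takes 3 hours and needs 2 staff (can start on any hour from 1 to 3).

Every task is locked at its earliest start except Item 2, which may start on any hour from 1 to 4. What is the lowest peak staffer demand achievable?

Item 2@1: h1:9  h2:9  h3:5  h4:0  h5:0 → peak 9
Item 2@2: h1:5  h2:9  h3:9  h4:0  h5:0 → peak 9
Item 2@3: h1:5  h2:5  h3:9  h4:4  h5:0 → peak 9
Item 2@4: h1:5  h2:5  h3:5  h4:4  h5:4 → peak 5
Best is Item 2@4, peak 5.

5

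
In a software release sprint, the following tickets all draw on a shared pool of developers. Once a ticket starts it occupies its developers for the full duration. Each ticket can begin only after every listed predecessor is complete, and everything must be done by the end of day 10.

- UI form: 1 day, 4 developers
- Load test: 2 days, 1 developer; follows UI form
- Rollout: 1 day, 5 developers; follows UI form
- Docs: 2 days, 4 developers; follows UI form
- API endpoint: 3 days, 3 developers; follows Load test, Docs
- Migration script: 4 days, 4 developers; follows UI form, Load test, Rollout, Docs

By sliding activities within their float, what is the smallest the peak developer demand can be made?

Early-start (UI form@1, Load test@2, Rollout@2, Docs@2, API endpoint@4, Migration script@4) gives peak 10: d1:4  d2:10  d3:5  d4:7  d5:7  d6:7  d7:4  d8:0  d9:0  d10:0.
Shift Docs→3, API endpoint→5, Migration script→5.
Schedule UI form@1, Load test@2, Rollout@2, Docs@3, API endpoint@5, Migration script@5: d1:4  d2:6  d3:5  d4:4  d5:7  d6:7  d7:7  d8:4  d9:0  d10:0 — peak 7.

7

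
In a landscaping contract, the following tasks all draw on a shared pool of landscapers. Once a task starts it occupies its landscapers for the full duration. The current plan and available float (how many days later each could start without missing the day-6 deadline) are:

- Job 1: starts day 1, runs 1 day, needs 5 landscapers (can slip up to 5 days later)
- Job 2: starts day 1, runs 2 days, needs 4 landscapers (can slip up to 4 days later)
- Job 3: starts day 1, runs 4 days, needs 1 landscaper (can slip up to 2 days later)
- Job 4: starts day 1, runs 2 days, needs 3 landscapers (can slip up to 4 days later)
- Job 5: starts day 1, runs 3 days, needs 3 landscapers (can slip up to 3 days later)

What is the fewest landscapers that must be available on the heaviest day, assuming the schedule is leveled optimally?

Early-start (Job 1@1, Job 2@1, Job 3@1, Job 4@1, Job 5@1) gives peak 16: d1:16  d2:11  d3:4  d4:1  d5:0  d6:0.
Shift Job 2→2, Job 4→5, Job 5→4.
Schedule Job 1@1, Job 2@2, Job 3@1, Job 4@5, Job 5@4: d1:6  d2:5  d3:5  d4:4  d5:6  d6:6 — peak 6.
Total landscaper-days = 32 over 6 days ⇒ peak ≥ ⌈32/6⌉ = 6, so 6 is optimal.

6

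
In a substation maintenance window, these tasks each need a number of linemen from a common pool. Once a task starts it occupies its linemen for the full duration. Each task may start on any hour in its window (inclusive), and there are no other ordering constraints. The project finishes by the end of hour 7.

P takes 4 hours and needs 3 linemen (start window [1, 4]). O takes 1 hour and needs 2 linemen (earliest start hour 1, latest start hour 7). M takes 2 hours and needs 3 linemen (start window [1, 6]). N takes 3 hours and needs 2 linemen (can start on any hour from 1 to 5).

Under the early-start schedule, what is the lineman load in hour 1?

10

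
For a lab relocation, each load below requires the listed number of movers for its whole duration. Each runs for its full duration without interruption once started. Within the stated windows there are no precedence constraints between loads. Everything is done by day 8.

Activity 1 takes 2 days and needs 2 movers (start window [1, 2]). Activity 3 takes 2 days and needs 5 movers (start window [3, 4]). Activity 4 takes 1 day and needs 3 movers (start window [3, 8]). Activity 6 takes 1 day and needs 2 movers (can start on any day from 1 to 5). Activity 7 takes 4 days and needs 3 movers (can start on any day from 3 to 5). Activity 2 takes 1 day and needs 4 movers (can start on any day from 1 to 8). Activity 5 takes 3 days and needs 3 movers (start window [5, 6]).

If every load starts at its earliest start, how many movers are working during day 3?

At early start, day 3 has: Activity 3, Activity 4, Activity 7.
Demand: 5 + 3 + 3 = 11.

11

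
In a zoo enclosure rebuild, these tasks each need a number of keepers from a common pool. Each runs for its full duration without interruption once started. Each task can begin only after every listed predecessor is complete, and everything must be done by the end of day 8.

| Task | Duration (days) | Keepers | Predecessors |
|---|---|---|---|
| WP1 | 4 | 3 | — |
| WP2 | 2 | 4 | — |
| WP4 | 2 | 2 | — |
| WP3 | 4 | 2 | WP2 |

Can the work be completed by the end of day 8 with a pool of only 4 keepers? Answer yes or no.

The minimum achievable peak is 5; 4 < 5, so no feasible schedule stays within the cap.

no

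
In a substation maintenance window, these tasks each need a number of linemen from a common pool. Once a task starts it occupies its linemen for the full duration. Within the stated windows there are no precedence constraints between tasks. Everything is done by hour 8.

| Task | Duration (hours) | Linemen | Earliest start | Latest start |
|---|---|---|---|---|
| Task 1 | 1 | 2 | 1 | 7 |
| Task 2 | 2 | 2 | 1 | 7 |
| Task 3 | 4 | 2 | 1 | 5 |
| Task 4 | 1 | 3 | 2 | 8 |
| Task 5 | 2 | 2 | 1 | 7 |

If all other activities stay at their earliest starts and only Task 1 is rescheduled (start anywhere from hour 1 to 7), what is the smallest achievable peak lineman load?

Task 1@1: h1:8  h2:9  h3:2  h4:2  h5:0  h6:0  h7:0  h8:0 → peak 9
Task 1@2: h1:6  h2:11  h3:2  h4:2  h5:0  h6:0  h7:0  h8:0 → peak 11
Task 1@3: h1:6  h2:9  h3:4  h4:2  h5:0  h6:0  h7:0  h8:0 → peak 9
Task 1@4: h1:6  h2:9  h3:2  h4:4  h5:0  h6:0  h7:0  h8:0 → peak 9
Task 1@5: h1:6  h2:9  h3:2  h4:2  h5:2  h6:0  h7:0  h8:0 → peak 9
Task 1@6: h1:6  h2:9  h3:2  h4:2  h5:0  h6:2  h7:0  h8:0 → peak 9
Task 1@7: h1:6  h2:9  h3:2  h4:2  h5:0  h6:0  h7:2  h8:0 → peak 9
Best is Task 1@1, peak 9.

9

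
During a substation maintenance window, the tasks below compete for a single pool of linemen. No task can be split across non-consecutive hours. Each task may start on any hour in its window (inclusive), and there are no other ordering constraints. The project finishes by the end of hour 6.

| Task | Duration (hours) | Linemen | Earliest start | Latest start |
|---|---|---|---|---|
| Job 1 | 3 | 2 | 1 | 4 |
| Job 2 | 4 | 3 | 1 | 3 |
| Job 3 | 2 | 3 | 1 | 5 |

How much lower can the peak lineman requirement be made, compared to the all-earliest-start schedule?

3

Early-start peak: h1:8  h2:8  h3:5  h4:3  h5:0  h6:0 ⇒ 8.
Leveled (Job 1@1, Job 2@1, Job 3@5): h1:5  h2:5  h3:5  h4:3  h5:3  h6:3 ⇒ 5.
Reduction 8 − 5 = 3.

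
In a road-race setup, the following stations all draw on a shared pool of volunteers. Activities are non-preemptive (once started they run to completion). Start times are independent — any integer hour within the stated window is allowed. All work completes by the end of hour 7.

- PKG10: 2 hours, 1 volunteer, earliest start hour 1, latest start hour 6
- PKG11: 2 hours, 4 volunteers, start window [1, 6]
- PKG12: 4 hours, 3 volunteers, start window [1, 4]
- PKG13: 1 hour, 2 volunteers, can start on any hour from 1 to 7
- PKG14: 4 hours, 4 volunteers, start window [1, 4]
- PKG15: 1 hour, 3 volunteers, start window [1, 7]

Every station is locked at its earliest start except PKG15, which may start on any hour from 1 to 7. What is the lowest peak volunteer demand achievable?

PKG15@1: h1:17  h2:12  h3:7  h4:7  h5:0  h6:0  h7:0 → peak 17
PKG15@2: h1:14  h2:15  h3:7  h4:7  h5:0  h6:0  h7:0 → peak 15
PKG15@3: h1:14  h2:12  h3:10  h4:7  h5:0  h6:0  h7:0 → peak 14
PKG15@4: h1:14  h2:12  h3:7  h4:10  h5:0  h6:0  h7:0 → peak 14
PKG15@5: h1:14  h2:12  h3:7  h4:7  h5:3  h6:0  h7:0 → peak 14
PKG15@6: h1:14  h2:12  h3:7  h4:7  h5:0  h6:3  h7:0 → peak 14
PKG15@7: h1:14  h2:12  h3:7  h4:7  h5:0  h6:0  h7:3 → peak 14
Best is PKG15@3, peak 14.

14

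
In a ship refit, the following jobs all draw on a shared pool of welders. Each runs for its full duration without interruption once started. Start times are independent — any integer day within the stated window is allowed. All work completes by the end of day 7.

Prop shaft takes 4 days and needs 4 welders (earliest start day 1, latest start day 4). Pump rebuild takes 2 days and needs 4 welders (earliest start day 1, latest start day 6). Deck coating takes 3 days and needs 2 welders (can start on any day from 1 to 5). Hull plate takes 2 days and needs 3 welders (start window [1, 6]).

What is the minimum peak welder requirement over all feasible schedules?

Early-start (Prop shaft@1, Pump rebuild@1, Deck coating@1, Hull plate@1) gives peak 13: d1:13  d2:13  d3:6  d4:4  d5:0  d6:0  d7:0.
Shift Pump rebuild→5, Hull plate→4.
Schedule Prop shaft@1, Pump rebuild@5, Deck coating@1, Hull plate@4: d1:6  d2:6  d3:6  d4:7  d5:7  d6:4  d7:0 — peak 7.

7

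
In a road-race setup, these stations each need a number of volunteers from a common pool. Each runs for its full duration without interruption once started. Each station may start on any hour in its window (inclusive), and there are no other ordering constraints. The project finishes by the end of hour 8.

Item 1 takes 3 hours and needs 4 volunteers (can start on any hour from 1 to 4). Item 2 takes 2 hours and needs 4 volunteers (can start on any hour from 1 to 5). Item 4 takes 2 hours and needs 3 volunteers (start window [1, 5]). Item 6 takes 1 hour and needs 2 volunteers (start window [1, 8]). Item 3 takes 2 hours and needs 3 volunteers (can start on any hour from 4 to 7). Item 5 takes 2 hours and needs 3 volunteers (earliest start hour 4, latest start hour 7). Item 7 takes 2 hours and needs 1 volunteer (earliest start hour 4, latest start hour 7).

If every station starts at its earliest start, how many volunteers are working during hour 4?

At early start, hour 4 has: Item 3, Item 5, Item 7.
Demand: 3 + 3 + 1 = 7.

7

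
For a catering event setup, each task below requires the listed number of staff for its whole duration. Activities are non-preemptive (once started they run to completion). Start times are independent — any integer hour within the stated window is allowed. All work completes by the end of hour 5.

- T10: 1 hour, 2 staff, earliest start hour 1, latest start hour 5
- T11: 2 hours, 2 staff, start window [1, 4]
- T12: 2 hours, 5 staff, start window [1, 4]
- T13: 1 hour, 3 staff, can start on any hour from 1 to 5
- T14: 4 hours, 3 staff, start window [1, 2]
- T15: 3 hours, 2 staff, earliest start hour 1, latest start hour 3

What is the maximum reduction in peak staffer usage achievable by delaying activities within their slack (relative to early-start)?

Early-start peak: h1:17  h2:12  h3:5  h4:3  h5:0 ⇒ 17.
Leveled (T10@1, T11@1, T12@4, T13@3, T14@2, T15@1): h1:6  h2:7  h3:8  h4:8  h5:8 ⇒ 8.
Reduction 17 − 8 = 9.

9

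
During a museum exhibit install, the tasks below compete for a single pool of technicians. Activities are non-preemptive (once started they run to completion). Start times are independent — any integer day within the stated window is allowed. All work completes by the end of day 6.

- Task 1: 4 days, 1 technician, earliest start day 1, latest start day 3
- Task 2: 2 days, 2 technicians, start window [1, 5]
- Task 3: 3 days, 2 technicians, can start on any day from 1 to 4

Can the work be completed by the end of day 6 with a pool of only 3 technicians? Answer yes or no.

Schedule Task 1@1, Task 2@1, Task 3@3: d1:3  d2:3  d3:3  d4:3  d5:2  d6:0 — peak 3 ≤ 3.

yes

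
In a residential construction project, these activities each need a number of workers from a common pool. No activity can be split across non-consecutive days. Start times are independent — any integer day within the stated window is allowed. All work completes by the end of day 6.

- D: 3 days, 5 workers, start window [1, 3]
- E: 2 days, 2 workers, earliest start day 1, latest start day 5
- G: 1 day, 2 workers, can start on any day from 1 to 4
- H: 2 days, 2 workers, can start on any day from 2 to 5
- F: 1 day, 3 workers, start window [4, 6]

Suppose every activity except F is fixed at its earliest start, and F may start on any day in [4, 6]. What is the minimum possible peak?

9

F@4: d1:9  d2:9  d3:7  d4:3  d5:0  d6:0 → peak 9
F@5: d1:9  d2:9  d3:7  d4:0  d5:3  d6:0 → peak 9
F@6: d1:9  d2:9  d3:7  d4:0  d5:0  d6:3 → peak 9
Best is F@4, peak 9.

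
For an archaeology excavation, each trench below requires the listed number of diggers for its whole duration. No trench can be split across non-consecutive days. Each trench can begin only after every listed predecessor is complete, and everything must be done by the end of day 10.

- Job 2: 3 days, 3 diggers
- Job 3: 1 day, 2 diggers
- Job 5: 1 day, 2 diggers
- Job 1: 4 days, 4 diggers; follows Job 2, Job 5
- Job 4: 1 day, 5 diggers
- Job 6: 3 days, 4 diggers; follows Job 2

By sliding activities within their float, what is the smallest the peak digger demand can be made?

Early-start (Job 2@1, Job 3@1, Job 5@1, Job 1@4, Job 4@1, Job 6@4) gives peak 12: d1:12  d2:3  d3:3  d4:8  d5:8  d6:8  d7:4  d8:0  d9:0  d10:0.
Shift Job 4→2.
Schedule Job 2@1, Job 3@1, Job 5@1, Job 1@4, Job 4@2, Job 6@4: d1:7  d2:8  d3:3  d4:8  d5:8  d6:8  d7:4  d8:0  d9:0  d10:0 — peak 8.

8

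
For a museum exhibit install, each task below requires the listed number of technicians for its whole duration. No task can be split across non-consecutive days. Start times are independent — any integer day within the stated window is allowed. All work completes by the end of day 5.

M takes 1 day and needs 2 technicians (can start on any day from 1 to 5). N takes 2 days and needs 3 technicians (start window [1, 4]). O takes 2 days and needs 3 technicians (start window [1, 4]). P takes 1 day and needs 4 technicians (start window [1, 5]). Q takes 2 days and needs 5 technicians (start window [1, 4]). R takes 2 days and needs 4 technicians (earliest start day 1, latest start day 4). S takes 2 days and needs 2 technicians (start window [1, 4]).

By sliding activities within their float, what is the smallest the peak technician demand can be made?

9

Early-start (M@1, N@1, O@1, P@1, Q@1, R@1, S@1) gives peak 23: d1:23  d2:17  d3:0  d4:0  d5:0.
Shift P→3, Q→4, R→4, S→2.
Schedule M@1, N@1, O@1, P@3, Q@4, R@4, S@2: d1:8  d2:8  d3:6  d4:9  d5:9 — peak 9.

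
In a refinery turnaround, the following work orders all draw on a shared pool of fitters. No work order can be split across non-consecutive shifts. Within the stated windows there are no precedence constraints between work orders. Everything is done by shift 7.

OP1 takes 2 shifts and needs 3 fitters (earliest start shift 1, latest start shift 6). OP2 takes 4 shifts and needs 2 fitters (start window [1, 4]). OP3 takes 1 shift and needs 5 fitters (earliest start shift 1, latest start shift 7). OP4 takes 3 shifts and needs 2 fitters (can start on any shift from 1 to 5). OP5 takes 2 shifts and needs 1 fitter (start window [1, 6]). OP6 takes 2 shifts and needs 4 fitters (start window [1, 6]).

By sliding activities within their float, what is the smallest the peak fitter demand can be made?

Early-start (OP1@1, OP2@1, OP3@1, OP4@1, OP5@1, OP6@1) gives peak 17: s1:17  s2:12  s3:4  s4:2  s5:0  s6:0  s7:0.
Shift OP3→7, OP4→3, OP6→5.
Schedule OP1@1, OP2@1, OP3@7, OP4@3, OP5@1, OP6@5: s1:6  s2:6  s3:4  s4:4  s5:6  s6:4  s7:5 — peak 6.

6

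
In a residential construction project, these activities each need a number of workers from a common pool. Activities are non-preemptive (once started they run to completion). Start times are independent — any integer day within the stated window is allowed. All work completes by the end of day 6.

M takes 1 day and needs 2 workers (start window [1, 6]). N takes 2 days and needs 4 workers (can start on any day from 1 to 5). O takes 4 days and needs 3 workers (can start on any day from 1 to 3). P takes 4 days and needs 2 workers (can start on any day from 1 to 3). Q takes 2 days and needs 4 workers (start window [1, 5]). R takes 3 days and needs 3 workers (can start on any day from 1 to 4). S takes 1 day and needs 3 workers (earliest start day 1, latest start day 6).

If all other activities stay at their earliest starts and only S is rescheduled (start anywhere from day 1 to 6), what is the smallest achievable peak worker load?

S@1: d1:21  d2:16  d3:8  d4:5  d5:0  d6:0 → peak 21
S@2: d1:18  d2:19  d3:8  d4:5  d5:0  d6:0 → peak 19
S@3: d1:18  d2:16  d3:11  d4:5  d5:0  d6:0 → peak 18
S@4: d1:18  d2:16  d3:8  d4:8  d5:0  d6:0 → peak 18
S@5: d1:18  d2:16  d3:8  d4:5  d5:3  d6:0 → peak 18
S@6: d1:18  d2:16  d3:8  d4:5  d5:0  d6:3 → peak 18
Best is S@3, peak 18.

18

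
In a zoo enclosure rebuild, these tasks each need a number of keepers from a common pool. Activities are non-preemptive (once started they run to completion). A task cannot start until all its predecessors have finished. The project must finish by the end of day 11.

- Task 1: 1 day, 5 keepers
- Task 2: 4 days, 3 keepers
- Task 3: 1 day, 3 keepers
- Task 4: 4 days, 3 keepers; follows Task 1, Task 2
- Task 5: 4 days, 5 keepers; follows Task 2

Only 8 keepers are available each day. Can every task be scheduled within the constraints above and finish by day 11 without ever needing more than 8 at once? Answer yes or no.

Schedule Task 1@1, Task 2@1, Task 3@2, Task 4@5, Task 5@5: d1:8  d2:6  d3:3  d4:3  d5:8  d6:8  d7:8  d8:8  d9:0  d10:0  d11:0 — peak 8 ≤ 8.

yes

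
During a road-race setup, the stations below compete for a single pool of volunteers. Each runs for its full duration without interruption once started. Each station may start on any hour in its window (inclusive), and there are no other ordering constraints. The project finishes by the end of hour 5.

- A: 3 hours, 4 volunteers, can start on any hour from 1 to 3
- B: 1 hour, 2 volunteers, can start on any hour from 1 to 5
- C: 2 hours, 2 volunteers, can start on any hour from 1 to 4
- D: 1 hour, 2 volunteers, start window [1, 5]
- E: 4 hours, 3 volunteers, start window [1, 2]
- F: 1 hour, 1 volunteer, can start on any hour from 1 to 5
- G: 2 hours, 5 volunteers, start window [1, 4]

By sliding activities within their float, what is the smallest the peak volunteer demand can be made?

Early-start (A@1, B@1, C@1, D@1, E@1, F@1, G@1) gives peak 19: h1:19  h2:14  h3:7  h4:3  h5:0.
Shift D→3, E→2, G→4.
Schedule A@1, B@1, C@1, D@3, E@2, F@1, G@4: h1:9  h2:9  h3:9  h4:8  h5:8 — peak 9.
Total volunteer-hours = 43 over 5 hours ⇒ peak ≥ ⌈43/5⌉ = 9, so 9 is optimal.

9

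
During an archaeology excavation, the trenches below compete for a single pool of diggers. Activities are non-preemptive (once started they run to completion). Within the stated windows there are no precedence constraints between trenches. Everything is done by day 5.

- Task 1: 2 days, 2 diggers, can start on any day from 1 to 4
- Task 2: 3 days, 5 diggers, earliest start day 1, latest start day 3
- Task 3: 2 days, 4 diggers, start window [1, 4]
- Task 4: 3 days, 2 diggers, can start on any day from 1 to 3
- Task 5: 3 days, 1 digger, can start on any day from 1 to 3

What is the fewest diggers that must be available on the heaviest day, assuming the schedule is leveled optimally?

8

Early-start (Task 1@1, Task 2@1, Task 3@1, Task 4@1, Task 5@1) gives peak 14: d1:14  d2:14  d3:8  d4:0  d5:0.
Shift Task 3→4, Task 4→3.
Schedule Task 1@1, Task 2@1, Task 3@4, Task 4@3, Task 5@1: d1:8  d2:8  d3:8  d4:6  d5:6 — peak 8.
Total digger-days = 36 over 5 days ⇒ peak ≥ ⌈36/5⌉ = 8, so 8 is optimal.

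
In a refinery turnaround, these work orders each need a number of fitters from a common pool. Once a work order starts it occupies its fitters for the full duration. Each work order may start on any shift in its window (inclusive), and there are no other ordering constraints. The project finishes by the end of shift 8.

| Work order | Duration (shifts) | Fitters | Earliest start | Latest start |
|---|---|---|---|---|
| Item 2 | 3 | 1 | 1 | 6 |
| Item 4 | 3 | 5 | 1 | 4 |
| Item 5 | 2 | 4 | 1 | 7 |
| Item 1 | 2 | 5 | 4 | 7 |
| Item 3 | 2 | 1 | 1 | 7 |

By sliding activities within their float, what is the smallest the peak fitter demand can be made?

6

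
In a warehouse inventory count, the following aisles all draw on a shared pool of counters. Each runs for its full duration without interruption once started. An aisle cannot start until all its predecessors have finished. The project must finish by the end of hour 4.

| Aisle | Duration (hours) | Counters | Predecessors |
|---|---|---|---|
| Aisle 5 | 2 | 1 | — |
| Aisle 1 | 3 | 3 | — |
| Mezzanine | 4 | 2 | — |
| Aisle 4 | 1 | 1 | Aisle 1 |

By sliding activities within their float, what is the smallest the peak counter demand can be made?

Schedule Aisle 5@1, Aisle 1@1, Mezzanine@1, Aisle 4@4: h1:6  h2:6  h3:5  h4:3 — peak 6.
No arrangement of the 3 feasible schedules does better.

6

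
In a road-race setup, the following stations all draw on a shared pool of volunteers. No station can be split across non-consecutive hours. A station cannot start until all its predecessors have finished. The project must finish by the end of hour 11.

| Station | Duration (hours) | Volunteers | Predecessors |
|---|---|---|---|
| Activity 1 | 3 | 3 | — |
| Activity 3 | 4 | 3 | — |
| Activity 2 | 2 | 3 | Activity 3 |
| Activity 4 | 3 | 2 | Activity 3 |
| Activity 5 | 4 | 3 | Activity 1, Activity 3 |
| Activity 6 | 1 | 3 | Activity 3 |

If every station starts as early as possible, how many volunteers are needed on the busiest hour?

Early-start schedule: Activity 1@1, Activity 3@1, Activity 2@5, Activity 4@5, Activity 5@5, Activity 6@5.
Load per hour: hour 1: 6, hour 2: 6, hour 3: 6, hour 4: 3, hour 5: 11, hour 6: 8, hour 7: 5, hour 8: 3, hour 9: 0, hour 10: 0, hour 11: 0.
Peak is 11.

11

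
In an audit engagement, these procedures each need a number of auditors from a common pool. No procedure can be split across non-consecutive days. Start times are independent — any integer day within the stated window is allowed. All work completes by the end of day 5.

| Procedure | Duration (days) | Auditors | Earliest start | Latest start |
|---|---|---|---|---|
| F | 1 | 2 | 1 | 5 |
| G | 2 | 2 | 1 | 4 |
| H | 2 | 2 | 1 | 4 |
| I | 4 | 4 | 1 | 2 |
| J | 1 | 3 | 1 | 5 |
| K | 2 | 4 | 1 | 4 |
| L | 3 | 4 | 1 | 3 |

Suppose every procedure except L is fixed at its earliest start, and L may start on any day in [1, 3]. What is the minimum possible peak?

17

L@1: d1:21  d2:16  d3:8  d4:4  d5:0 → peak 21
L@2: d1:17  d2:16  d3:8  d4:8  d5:0 → peak 17
L@3: d1:17  d2:12  d3:8  d4:8  d5:4 → peak 17
Best is L@2, peak 17.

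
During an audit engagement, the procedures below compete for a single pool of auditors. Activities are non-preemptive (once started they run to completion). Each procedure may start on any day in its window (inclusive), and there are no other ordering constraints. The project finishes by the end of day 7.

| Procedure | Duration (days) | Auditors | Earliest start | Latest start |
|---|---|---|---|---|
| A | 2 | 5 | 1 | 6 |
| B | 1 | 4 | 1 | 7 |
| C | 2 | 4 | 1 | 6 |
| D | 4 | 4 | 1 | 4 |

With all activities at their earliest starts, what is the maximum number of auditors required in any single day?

Early-start schedule: A@1, B@1, C@1, D@1.
Load per day: day 1: 17, day 2: 13, day 3: 4, day 4: 4, day 5: 0, day 6: 0, day 7: 0.
Peak is 17.

17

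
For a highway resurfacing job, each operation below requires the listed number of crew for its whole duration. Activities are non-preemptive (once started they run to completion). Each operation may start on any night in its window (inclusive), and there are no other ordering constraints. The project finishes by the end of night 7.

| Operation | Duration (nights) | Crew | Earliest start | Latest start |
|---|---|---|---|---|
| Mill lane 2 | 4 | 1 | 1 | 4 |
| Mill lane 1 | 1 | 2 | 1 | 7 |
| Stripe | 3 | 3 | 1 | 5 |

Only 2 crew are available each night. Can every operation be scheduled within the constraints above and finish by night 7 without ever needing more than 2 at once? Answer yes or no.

Total crew member-nights = 15; over 7 nights the average is 15/7 > 2, so some night must exceed 2.

no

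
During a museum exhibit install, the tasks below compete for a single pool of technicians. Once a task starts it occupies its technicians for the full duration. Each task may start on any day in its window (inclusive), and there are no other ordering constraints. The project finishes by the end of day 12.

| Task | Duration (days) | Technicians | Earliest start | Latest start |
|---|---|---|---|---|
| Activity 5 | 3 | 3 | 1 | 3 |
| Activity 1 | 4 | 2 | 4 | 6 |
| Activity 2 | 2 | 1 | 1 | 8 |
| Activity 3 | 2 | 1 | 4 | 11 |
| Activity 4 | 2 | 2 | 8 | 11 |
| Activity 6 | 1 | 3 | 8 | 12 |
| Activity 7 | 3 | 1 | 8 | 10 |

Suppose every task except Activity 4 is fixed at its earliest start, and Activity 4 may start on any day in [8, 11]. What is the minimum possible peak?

4

Activity 4@8: d1:4  d2:4  d3:3  d4:3  d5:3  d6:2  d7:2  d8:6  d9:3  d10:1  d11:0  d12:0 → peak 6
Activity 4@9: d1:4  d2:4  d3:3  d4:3  d5:3  d6:2  d7:2  d8:4  d9:3  d10:3  d11:0  d12:0 → peak 4
Activity 4@10: d1:4  d2:4  d3:3  d4:3  d5:3  d6:2  d7:2  d8:4  d9:1  d10:3  d11:2  d12:0 → peak 4
Activity 4@11: d1:4  d2:4  d3:3  d4:3  d5:3  d6:2  d7:2  d8:4  d9:1  d10:1  d11:2  d12:2 → peak 4
Best is Activity 4@9, peak 4.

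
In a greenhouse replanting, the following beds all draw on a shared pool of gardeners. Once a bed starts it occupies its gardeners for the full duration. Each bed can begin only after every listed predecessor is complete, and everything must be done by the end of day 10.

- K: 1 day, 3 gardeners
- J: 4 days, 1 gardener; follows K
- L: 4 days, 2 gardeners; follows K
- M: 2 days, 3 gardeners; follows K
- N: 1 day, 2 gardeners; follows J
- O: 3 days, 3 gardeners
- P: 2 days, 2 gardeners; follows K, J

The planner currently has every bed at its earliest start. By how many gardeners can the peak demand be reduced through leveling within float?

5

Early-start peak: d1:6  d2:9  d3:9  d4:3  d5:3  d6:4  d7:2  d8:0  d9:0  d10:0 ⇒ 9.
Leveled (K@1, J@2, L@5, M@9, N@6, O@2, P@7): d1:3  d2:4  d3:4  d4:4  d5:3  d6:4  d7:4  d8:4  d9:3  d10:3 ⇒ 4.
Reduction 9 − 4 = 5.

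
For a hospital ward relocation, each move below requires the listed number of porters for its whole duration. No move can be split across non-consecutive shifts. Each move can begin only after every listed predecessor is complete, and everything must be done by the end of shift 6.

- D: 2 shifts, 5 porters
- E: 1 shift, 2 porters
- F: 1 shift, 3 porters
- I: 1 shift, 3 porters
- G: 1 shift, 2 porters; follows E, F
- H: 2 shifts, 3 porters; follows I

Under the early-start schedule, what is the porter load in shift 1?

At early start, shift 1 has: D, E, F, I.
Demand: 5 + 2 + 3 + 3 = 13.

13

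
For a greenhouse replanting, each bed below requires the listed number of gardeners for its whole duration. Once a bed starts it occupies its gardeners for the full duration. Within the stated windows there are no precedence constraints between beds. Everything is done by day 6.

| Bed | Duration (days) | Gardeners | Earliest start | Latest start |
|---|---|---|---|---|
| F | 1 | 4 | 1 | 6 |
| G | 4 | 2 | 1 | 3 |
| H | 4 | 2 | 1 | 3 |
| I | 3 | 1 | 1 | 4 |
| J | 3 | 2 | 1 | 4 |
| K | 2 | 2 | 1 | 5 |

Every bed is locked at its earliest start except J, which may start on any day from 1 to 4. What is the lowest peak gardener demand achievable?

J@1: d1:13  d2:9  d3:7  d4:4  d5:0  d6:0 → peak 13
J@2: d1:11  d2:9  d3:7  d4:6  d5:0  d6:0 → peak 11
J@3: d1:11  d2:7  d3:7  d4:6  d5:2  d6:0 → peak 11
J@4: d1:11  d2:7  d3:5  d4:6  d5:2  d6:2 → peak 11
Best is J@2, peak 11.

11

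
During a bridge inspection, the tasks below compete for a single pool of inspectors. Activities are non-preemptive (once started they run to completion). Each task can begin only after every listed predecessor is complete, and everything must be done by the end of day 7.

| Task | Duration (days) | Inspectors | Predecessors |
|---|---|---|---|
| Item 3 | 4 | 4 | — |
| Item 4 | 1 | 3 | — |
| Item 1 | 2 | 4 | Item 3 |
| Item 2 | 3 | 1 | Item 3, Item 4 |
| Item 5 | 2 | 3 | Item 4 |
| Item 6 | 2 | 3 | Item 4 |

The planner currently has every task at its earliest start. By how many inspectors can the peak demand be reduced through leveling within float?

Early-start peak: d1:7  d2:10  d3:10  d4:4  d5:5  d6:5  d7:1 ⇒ 10.
Leveled (Item 3@1, Item 4@1, Item 1@6, Item 2@5, Item 5@2, Item 6@4): d1:7  d2:7  d3:7  d4:7  d5:4  d6:5  d7:5 ⇒ 7.
Reduction 10 − 7 = 3.

3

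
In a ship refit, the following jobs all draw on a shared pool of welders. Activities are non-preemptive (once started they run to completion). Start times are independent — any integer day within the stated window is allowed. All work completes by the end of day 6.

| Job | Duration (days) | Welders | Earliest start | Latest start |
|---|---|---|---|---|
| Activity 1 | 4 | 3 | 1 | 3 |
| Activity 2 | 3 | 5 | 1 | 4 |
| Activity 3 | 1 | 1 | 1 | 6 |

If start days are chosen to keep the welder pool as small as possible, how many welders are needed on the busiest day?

Early-start (Activity 1@1, Activity 2@1, Activity 3@1) gives peak 9: d1:9  d2:8  d3:8  d4:3  d5:0  d6:0.
Shift Activity 3→4.
Schedule Activity 1@1, Activity 2@1, Activity 3@4: d1:8  d2:8  d3:8  d4:4  d5:0  d6:0 — peak 8.

8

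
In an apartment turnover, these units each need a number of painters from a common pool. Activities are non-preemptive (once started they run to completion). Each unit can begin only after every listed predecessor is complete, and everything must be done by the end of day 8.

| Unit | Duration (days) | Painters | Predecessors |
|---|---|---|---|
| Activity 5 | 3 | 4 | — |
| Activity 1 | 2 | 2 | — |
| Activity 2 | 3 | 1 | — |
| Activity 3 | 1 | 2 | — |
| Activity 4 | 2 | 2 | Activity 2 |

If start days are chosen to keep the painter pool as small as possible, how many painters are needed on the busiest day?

4

Early-start (Activity 5@1, Activity 1@1, Activity 2@1, Activity 3@1, Activity 4@4) gives peak 9: d1:9  d2:7  d3:5  d4:2  d5:2  d6:0  d7:0  d8:0.
Shift Activity 1→4, Activity 2→4, Activity 3→6, Activity 4→7.
Schedule Activity 5@1, Activity 1@4, Activity 2@4, Activity 3@6, Activity 4@7: d1:4  d2:4  d3:4  d4:3  d5:3  d6:3  d7:2  d8:2 — peak 4.
Total painter-days = 25 over 8 days ⇒ peak ≥ ⌈25/8⌉ = 4, so 4 is optimal.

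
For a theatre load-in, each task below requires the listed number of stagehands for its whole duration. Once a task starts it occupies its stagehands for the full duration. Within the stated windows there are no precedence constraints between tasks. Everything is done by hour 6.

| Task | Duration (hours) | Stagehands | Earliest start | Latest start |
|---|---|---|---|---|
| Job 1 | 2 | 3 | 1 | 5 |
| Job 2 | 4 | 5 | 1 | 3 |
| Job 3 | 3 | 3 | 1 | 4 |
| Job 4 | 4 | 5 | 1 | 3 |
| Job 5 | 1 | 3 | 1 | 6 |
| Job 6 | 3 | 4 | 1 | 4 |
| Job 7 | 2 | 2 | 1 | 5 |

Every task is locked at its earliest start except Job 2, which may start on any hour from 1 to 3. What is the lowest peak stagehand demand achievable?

20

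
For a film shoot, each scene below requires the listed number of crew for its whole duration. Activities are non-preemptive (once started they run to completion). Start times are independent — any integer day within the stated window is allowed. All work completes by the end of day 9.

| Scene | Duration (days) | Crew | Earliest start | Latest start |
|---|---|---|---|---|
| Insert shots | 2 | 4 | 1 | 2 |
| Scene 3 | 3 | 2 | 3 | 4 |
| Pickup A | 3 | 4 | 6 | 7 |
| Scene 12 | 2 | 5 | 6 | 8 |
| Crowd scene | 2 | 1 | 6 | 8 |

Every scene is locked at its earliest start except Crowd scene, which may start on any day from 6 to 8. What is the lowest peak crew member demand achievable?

9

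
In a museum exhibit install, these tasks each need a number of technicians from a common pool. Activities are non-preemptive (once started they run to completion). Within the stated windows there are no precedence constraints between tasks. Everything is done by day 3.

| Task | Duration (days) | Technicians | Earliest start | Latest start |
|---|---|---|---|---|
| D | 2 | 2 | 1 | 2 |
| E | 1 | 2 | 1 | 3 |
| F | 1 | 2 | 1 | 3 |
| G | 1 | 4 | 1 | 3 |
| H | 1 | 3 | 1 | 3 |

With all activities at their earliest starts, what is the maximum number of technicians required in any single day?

13

Early-start schedule: D@1, E@1, F@1, G@1, H@1.
Load per day: day 1: 13, day 2: 2, day 3: 0.
Peak is 13.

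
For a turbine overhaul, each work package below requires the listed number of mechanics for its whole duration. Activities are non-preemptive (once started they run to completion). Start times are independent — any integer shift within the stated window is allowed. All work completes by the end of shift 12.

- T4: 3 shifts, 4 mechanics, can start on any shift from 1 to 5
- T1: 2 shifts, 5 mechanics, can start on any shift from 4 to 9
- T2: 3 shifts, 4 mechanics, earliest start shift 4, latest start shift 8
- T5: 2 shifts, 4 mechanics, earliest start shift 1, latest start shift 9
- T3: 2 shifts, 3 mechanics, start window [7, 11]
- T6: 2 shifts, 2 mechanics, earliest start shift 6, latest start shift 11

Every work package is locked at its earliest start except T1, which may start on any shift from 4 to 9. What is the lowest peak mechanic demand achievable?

T1@4: s1:8  s2:8  s3:4  s4:9  s5:9  s6:6  s7:5  s8:3  s9:0  s10:0  s11:0  s12:0 → peak 9
T1@5: s1:8  s2:8  s3:4  s4:4  s5:9  s6:11  s7:5  s8:3  s9:0  s10:0  s11:0  s12:0 → peak 11
T1@6: s1:8  s2:8  s3:4  s4:4  s5:4  s6:11  s7:10  s8:3  s9:0  s10:0  s11:0  s12:0 → peak 11
T1@7: s1:8  s2:8  s3:4  s4:4  s5:4  s6:6  s7:10  s8:8  s9:0  s10:0  s11:0  s12:0 → peak 10
T1@8: s1:8  s2:8  s3:4  s4:4  s5:4  s6:6  s7:5  s8:8  s9:5  s10:0  s11:0  s12:0 → peak 8
T1@9: s1:8  s2:8  s3:4  s4:4  s5:4  s6:6  s7:5  s8:3  s9:5  s10:5  s11:0  s12:0 → peak 8
Best is T1@8, peak 8.

8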